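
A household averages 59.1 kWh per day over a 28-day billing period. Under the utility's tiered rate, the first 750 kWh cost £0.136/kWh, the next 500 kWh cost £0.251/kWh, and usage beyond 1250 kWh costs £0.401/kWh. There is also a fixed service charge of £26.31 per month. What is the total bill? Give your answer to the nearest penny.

£416.13

Usage = 59.1 kWh/day × 28 days = 1654.8 kWh
First 750 kWh × £0.136 = £102.00
Next 500 kWh × £0.251 = £125.50
Remaining 404.8 kWh × £0.401 = £162.32
Energy charge = £389.82; + service £26.31 = £416.13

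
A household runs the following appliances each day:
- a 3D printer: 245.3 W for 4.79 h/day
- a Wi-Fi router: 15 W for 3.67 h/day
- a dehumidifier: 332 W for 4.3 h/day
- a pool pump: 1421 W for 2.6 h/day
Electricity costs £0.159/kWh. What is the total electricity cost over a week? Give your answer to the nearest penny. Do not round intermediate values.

3D printer: 245.3 W × 4.79 h × 7 d = 8,225 Wh = 8.225 kWh
Wi-Fi router: 15 W × 3.67 h × 7 d = 385 Wh = 0.3853 kWh
dehumidifier: 332 W × 4.3 h × 7 d = 9,993 Wh = 9.993 kWh
pool pump: 1421 W × 2.6 h × 7 d = 25,862 Wh = 25.86 kWh
Total energy = 8.225 + 0.3853 + 9.993 + 25.86 = 44.47 kWh
Cost = 44.47 kWh × £0.159 = £7.07

£7.07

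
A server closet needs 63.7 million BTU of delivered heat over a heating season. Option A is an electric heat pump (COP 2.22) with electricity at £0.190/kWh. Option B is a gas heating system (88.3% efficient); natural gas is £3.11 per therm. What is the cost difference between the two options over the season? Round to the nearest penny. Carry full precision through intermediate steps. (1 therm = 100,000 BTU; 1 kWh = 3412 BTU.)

£645.74

Heat load = 63.7 × 10⁶ BTU = 63,700,000 BTU
Gas: input = 63,700,000 / 0.883 = 72,140,430 BTU = 721.4 therm → 721.4 × £3.11 = £2,243.57
Heat pump: 63,700,000 BTU / 3412 = 18,670 kWh heat; / 2.22 = 8,410 kWh in → × £0.190 = £1,597.83
Difference = |£2,243.57 − £1,597.83| = £645.74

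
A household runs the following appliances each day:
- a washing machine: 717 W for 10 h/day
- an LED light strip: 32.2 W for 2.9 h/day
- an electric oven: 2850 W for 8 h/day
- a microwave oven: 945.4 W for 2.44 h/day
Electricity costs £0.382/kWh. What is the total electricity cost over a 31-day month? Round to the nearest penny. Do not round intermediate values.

washing machine: 717 W × 10 h × 31 d = 222,270 Wh = 222.3 kWh
LED light strip: 32.2 W × 2.9 h × 31 d = 2,895 Wh = 2.895 kWh
electric oven: 2850 W × 8 h × 31 d = 706,800 Wh = 706.8 kWh
microwave oven: 945.4 W × 2.44 h × 31 d = 71,510 Wh = 71.51 kWh
Total energy = 222.3 + 2.895 + 706.8 + 71.51 = 1,003 kWh
Cost = 1,003 kWh × £0.382 = £383.33

£383.33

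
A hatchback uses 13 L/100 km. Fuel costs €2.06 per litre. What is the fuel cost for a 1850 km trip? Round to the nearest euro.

€495

Fuel = 13 L/100 km × 1850 km / 100 = 240.5 L
Cost = 240.5 L × €2.06/L = €495.43 ≈ €495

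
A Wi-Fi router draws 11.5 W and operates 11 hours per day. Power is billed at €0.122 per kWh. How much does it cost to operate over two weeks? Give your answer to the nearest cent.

€0.22

Energy = 11.5 W × 11 h/day × 14 days = 1,771 Wh = 1.771 kWh
Cost = 1.771 kWh × €0.122/kWh = €0.22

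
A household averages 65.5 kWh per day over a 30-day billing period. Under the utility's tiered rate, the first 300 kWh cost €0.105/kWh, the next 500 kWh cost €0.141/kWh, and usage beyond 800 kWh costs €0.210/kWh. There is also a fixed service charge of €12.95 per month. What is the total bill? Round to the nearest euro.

Usage = 65.5 kWh/day × 30 days = 1965 kWh
First 300 kWh × €0.105 = €31.50
Next 500 kWh × €0.141 = €70.50
Remaining 1165 kWh × €0.210 = €244.65
Energy charge = €346.65; + service €12.95 = €359.60 ≈ €360

€360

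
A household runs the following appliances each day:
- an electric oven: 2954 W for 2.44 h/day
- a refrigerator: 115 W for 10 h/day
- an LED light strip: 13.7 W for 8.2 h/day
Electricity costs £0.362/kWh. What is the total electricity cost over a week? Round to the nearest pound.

electric oven: 2954 W × 2.44 h × 7 d = 50,454 Wh = 50.45 kWh
refrigerator: 115 W × 10 h × 7 d = 8,050 Wh = 8.05 kWh
LED light strip: 13.7 W × 8.2 h × 7 d = 786 Wh = 0.7864 kWh
Total energy = 50.45 + 8.05 + 0.7864 = 59.29 kWh
Cost = 59.29 kWh × £0.362 = £21.46 ≈ £21

£21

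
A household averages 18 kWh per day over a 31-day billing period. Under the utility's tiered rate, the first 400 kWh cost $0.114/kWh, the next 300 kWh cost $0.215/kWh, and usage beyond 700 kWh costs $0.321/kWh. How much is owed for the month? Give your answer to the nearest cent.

Usage = 18 kWh/day × 31 days = 558 kWh
First 400 kWh × $0.114 = $45.60
Next 158 kWh × $0.215 = $33.97
Remaining tier: 0 kWh (not reached)
Total = $79.57

$79.57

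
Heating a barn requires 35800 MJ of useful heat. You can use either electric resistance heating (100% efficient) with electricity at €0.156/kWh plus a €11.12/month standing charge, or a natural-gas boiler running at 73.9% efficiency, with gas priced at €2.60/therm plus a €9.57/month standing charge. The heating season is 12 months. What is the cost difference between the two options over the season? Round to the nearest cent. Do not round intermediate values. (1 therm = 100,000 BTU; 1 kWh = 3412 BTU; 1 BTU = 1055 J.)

Heat load = 35800 MJ = 35,800,000,000 J / 1055 = 33,933,649 BTU
Gas: input = 33,933,649 / 0.739 = 45,918,335 BTU = 459.2 therm → 459.2 × €2.60 = €1,193.88; + 12 × €9.57 standing = €1,308.72
Electric: 33,933,649 BTU / 3412 = 9,945 kWh → × €0.156 = €1,551.48; + 12 × €11.12 standing = €1,684.92
Difference = |€1,308.72 − €1,684.92| = €376.20

€376.20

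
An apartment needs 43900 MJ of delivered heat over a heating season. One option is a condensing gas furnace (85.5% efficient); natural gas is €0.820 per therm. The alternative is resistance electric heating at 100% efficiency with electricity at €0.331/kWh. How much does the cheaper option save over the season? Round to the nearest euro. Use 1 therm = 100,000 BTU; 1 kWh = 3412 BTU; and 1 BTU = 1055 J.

Heat load = 43900 MJ = 43,900,000,000 J / 1055 = 41,611,374 BTU
Gas: input = 41,611,374 / 0.855 = 48,668,274 BTU = 486.7 therm → 486.7 × €0.820 = €399.08
Electric: 41,611,374 BTU / 3412 = 12,200 kWh → × €0.331 = €4,036.74
Difference = |€399.08 − €4,036.74| = €3,637.66 ≈ €3638

€3638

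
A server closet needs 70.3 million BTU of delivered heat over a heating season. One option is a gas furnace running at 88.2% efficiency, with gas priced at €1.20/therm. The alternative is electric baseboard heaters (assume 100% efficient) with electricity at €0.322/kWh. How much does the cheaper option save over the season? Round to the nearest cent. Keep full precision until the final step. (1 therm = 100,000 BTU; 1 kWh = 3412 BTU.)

€5677.95

Heat load = 70.3 × 10⁶ BTU = 70,300,000 BTU
Gas: input = 70,300,000 / 0.882 = 79,705,215 BTU = 797.1 therm → 797.1 × €1.20 = €956.46
Electric: 70,300,000 BTU / 3412 = 20,600 kWh → × €0.322 = €6,634.41
Difference = |€956.46 − €6,634.41| = €5,677.95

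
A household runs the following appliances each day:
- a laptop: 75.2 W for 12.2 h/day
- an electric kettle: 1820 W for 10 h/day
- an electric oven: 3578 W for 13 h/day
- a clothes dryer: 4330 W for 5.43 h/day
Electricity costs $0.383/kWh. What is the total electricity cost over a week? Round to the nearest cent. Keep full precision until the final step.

$238.99

laptop: 75.2 W × 12.2 h × 7 d = 6,422 Wh = 6.422 kWh
electric kettle: 1820 W × 10 h × 7 d = 127,400 Wh = 127.4 kWh
electric oven: 3578 W × 13 h × 7 d = 325,598 Wh = 325.6 kWh
clothes dryer: 4330 W × 5.43 h × 7 d = 164,583 Wh = 164.6 kWh
Total energy = 6.422 + 127.4 + 325.6 + 164.6 = 624 kWh
Cost = 624 kWh × $0.383 = $238.99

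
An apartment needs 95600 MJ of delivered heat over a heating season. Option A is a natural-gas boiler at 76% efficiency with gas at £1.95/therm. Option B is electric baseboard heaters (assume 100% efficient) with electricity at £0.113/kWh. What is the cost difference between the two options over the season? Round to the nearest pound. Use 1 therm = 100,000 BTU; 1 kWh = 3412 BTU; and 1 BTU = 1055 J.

Heat load = 95600 MJ = 95,600,000,000 J / 1055 = 90,616,114 BTU
Gas: input = 90,616,114 / 0.76 = 119,231,729 BTU = 1,192 therm → 1,192 × £1.95 = £2,325.02
Electric: 90,616,114 BTU / 3412 = 26,560 kWh → × £0.113 = £3,001.06
Difference = |£2,325.02 − £3,001.06| = £676.04 ≈ £676

£676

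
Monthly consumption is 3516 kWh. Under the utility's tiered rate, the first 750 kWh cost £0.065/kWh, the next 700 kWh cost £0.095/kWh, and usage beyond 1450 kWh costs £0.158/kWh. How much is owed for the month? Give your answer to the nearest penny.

First 750 kWh × £0.065 = £48.75
Next 700 kWh × £0.095 = £66.50
Remaining 2066 kWh × £0.158 = £326.43
Total = £441.68

£441.68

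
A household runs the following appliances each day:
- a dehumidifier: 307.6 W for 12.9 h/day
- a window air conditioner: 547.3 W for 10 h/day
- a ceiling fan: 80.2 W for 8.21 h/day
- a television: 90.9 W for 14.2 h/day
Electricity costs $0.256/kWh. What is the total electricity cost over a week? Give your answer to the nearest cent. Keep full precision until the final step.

$20.41

dehumidifier: 307.6 W × 12.9 h × 7 d = 27,776 Wh = 27.78 kWh
window air conditioner: 547.3 W × 10 h × 7 d = 38,311 Wh = 38.31 kWh
ceiling fan: 80.2 W × 8.21 h × 7 d = 4,609 Wh = 4.609 kWh
television: 90.9 W × 14.2 h × 7 d = 9,035 Wh = 9.035 kWh
Total energy = 27.78 + 38.31 + 4.609 + 9.035 = 79.73 kWh
Cost = 79.73 kWh × $0.256 = $20.41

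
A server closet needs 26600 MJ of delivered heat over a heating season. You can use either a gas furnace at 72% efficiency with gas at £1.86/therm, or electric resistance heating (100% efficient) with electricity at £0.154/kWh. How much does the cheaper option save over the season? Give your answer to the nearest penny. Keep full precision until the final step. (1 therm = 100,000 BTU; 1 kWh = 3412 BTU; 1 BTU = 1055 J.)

Heat load = 26600 MJ = 26,600,000,000 J / 1055 = 25,213,270 BTU
Gas: input = 25,213,270 / 0.720 = 35,018,431 BTU = 350.2 therm → 350.2 × £1.86 = £651.34
Electric: 25,213,270 BTU / 3412 = 7,390 kWh → × £0.154 = £1,138.00
Difference = |£651.34 − £1,138.00| = £486.65

£486.65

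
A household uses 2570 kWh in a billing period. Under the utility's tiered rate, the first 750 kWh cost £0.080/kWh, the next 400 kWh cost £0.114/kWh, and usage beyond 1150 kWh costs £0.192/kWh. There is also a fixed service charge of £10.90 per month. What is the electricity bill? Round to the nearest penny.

First 750 kWh × £0.080 = £60.00
Next 400 kWh × £0.114 = £45.60
Remaining 1420 kWh × £0.192 = £272.64
Energy charge = £378.24; + service £10.90 = £389.14

£389.14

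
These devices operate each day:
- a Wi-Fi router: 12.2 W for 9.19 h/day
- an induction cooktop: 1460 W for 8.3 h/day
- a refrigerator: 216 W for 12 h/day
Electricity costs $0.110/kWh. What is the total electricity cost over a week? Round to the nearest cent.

Wi-Fi router: 12.2 W × 9.19 h × 7 d = 785 Wh = 0.7848 kWh
induction cooktop: 1460 W × 8.3 h × 7 d = 84,826 Wh = 84.83 kWh
refrigerator: 216 W × 12 h × 7 d = 18,144 Wh = 18.14 kWh
Total energy = 0.7848 + 84.83 + 18.14 = 103.8 kWh
Cost = 103.8 kWh × $0.110 = $11.41

$11.41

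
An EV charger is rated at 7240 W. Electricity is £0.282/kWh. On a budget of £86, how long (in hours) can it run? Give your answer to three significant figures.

42.1 h

Energy budget = £86 / £0.282 per kWh = 305 kWh = 304,965 Wh
Runtime = 304,965 Wh / 7240 W = 42.12 h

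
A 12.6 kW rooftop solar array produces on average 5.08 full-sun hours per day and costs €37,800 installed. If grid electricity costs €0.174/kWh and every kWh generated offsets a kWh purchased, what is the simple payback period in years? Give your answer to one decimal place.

9.3 years

Daily generation = 12.6 kW × 5.08 h = 64.01 kWh
Annual generation = 64.01 × 365 = 23363 kWh
Annual savings = 23363 × €0.174 = €4,065.15
Payback = €37,800 / €4,065.15 = 9.3 years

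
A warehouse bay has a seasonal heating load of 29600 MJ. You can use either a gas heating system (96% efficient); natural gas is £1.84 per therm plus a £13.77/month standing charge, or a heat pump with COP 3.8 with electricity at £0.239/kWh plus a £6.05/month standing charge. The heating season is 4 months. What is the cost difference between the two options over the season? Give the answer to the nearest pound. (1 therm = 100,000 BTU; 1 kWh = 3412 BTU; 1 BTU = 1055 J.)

£51

Heat load = 29600 MJ = 29,600,000,000 J / 1055 = 28,056,872 BTU
Gas: input = 28,056,872 / 0.96 = 29,225,908 BTU = 292.3 therm → 292.3 × £1.84 = £537.76; + 4 × £13.77 standing = £592.84
Heat pump: 28,056,872 BTU / 3412 = 8,223 kWh heat; / 3.8 = 2,164 kWh in → × £0.239 = £517.18; + 4 × £6.05 standing = £541.38
Difference = |£592.84 − £541.38| = £51.45 ≈ £51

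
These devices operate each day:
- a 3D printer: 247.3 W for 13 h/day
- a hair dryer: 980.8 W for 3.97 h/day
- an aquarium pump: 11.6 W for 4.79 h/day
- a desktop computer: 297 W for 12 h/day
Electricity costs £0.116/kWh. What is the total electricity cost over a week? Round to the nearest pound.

3D printer: 247.3 W × 13 h × 7 d = 22,504 Wh = 22.5 kWh
hair dryer: 980.8 W × 3.97 h × 7 d = 27,256 Wh = 27.26 kWh
aquarium pump: 11.6 W × 4.79 h × 7 d = 389 Wh = 0.3889 kWh
desktop computer: 297 W × 12 h × 7 d = 24,948 Wh = 24.95 kWh
Total energy = 22.5 + 27.26 + 0.3889 + 24.95 = 75.1 kWh
Cost = 75.1 kWh × £0.116 = £8.71 ≈ £9

£9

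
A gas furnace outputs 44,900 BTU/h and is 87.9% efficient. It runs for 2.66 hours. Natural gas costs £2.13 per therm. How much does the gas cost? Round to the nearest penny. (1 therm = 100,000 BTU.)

Heat delivered = 44,900 BTU/h × 2.66 h = 119,434 BTU
Gas input = 119,434 / 0.879 = 135,875 BTU
= 135,875 / 100,000 = 1.359 therm
Cost = 1.359 × £2.13/therm = £2.89

£2.89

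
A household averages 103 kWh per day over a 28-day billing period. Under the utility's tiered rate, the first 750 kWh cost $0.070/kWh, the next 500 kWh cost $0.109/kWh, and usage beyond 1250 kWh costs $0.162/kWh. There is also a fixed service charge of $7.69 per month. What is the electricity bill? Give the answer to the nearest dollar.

$379

Usage = 103 kWh/day × 28 days = 2884 kWh
First 750 kWh × $0.070 = $52.50
Next 500 kWh × $0.109 = $54.50
Remaining 1634 kWh × $0.162 = $264.71
Energy charge = $371.71; + service $7.69 = $379.40 ≈ $379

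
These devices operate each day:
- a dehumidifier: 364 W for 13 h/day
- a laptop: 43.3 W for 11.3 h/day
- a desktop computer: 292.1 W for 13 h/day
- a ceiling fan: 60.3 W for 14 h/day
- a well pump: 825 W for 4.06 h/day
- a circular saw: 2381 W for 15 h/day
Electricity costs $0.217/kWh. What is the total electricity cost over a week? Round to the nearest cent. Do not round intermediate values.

dehumidifier: 364 W × 13 h × 7 d = 33,124 Wh = 33.12 kWh
laptop: 43.3 W × 11.3 h × 7 d = 3,425 Wh = 3.425 kWh
desktop computer: 292.1 W × 13 h × 7 d = 26,581 Wh = 26.58 kWh
ceiling fan: 60.3 W × 14 h × 7 d = 5,909 Wh = 5.909 kWh
well pump: 825 W × 4.06 h × 7 d = 23,446 Wh = 23.45 kWh
circular saw: 2381 W × 15 h × 7 d = 250,005 Wh = 250 kWh
Total energy = 33.12 + 3.425 + 26.58 + 5.909 + 23.45 + 250 = 342.5 kWh
Cost = 342.5 kWh × $0.217 = $74.32

$74.32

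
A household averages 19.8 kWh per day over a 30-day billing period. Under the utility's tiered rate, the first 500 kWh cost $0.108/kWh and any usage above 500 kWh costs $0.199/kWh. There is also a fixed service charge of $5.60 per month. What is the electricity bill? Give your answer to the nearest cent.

Usage = 19.8 kWh/day × 30 days = 594 kWh
First 500 kWh × $0.108 = $54.00
Remaining 94 kWh × $0.199 = $18.71
Energy charge = $72.71; + service $5.60 = $78.31

$78.31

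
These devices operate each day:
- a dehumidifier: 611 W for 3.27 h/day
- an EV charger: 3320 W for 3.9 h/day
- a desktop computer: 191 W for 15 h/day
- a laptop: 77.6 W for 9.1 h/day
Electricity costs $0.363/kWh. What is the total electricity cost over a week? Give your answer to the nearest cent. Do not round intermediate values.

$47.05

dehumidifier: 611 W × 3.27 h × 7 d = 13,986 Wh = 13.99 kWh
EV charger: 3320 W × 3.9 h × 7 d = 90,636 Wh = 90.64 kWh
desktop computer: 191 W × 15 h × 7 d = 20,055 Wh = 20.05 kWh
laptop: 77.6 W × 9.1 h × 7 d = 4,943 Wh = 4.943 kWh
Total energy = 13.99 + 90.64 + 20.05 + 4.943 = 129.6 kWh
Cost = 129.6 kWh × $0.363 = $47.05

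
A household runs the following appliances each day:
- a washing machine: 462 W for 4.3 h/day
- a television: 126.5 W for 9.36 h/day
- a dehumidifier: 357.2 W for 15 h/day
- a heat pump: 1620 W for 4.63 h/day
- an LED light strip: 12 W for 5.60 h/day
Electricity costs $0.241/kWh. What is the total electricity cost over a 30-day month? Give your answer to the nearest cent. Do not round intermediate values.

$116.38

washing machine: 462 W × 4.3 h × 30 d = 59,598 Wh = 59.6 kWh
television: 126.5 W × 9.36 h × 30 d = 35,521 Wh = 35.52 kWh
dehumidifier: 357.2 W × 15 h × 30 d = 160,740 Wh = 160.7 kWh
heat pump: 1620 W × 4.63 h × 30 d = 225,018 Wh = 225 kWh
LED light strip: 12 W × 5.60 h × 30 d = 2,016 Wh = 2.016 kWh
Total energy = 59.6 + 35.52 + 160.7 + 225 + 2.016 = 482.9 kWh
Cost = 482.9 kWh × $0.241 = $116.38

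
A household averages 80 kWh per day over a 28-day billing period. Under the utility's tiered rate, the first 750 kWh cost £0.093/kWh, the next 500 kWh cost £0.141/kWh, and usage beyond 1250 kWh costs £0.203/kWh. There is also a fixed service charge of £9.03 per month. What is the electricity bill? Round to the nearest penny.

Usage = 80 kWh/day × 28 days = 2240 kWh
First 750 kWh × £0.093 = £69.75
Next 500 kWh × £0.141 = £70.50
Remaining 990 kWh × £0.203 = £200.97
Energy charge = £341.22; + service £9.03 = £350.25

£350.25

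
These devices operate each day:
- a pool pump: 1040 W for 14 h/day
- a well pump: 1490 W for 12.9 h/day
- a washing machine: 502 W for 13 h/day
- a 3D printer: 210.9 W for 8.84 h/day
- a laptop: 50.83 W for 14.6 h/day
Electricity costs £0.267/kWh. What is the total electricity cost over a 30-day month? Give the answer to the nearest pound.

pool pump: 1040 W × 14 h × 30 d = 436,800 Wh = 436.8 kWh
well pump: 1490 W × 12.9 h × 30 d = 576,630 Wh = 576.6 kWh
washing machine: 502 W × 13 h × 30 d = 195,780 Wh = 195.8 kWh
3D printer: 210.9 W × 8.84 h × 30 d = 55,931 Wh = 55.93 kWh
laptop: 50.83 W × 14.6 h × 30 d = 22,264 Wh = 22.26 kWh
Total energy = 436.8 + 576.6 + 195.8 + 55.93 + 22.26 = 1,287 kWh
Cost = 1,287 kWh × £0.267 = £343.74 ≈ £344

£344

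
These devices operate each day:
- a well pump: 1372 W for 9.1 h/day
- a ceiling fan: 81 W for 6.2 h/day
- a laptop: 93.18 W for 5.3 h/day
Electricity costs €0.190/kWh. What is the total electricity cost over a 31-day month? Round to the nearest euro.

€79

well pump: 1372 W × 9.1 h × 31 d = 387,041 Wh = 387 kWh
ceiling fan: 81 W × 6.2 h × 31 d = 15,568 Wh = 15.57 kWh
laptop: 93.18 W × 5.3 h × 31 d = 15,309 Wh = 15.31 kWh
Total energy = 387 + 15.57 + 15.31 = 417.9 kWh
Cost = 417.9 kWh × €0.190 = €79.40 ≈ €79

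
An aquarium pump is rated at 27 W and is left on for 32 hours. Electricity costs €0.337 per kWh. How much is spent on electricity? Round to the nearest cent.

Energy = 27 W × 32 h = 864 Wh = 0.864 kWh
Cost = 0.864 kWh × €0.337/kWh = €0.29

€0.29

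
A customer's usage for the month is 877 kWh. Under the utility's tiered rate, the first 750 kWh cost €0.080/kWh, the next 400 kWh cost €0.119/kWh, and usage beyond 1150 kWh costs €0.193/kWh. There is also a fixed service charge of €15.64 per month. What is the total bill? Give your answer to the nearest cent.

First 750 kWh × €0.080 = €60.00
Next 127 kWh × €0.119 = €15.11
Remaining tier: 0 kWh (not reached)
Energy charge = €75.11; + service €15.64 = €90.75

€90.75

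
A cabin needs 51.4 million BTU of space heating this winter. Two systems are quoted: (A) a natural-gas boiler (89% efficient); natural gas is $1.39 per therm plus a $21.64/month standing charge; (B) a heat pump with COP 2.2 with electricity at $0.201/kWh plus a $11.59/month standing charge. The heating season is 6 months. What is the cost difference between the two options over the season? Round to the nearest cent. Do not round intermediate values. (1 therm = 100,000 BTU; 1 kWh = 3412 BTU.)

$513.28

Heat load = 51.4 × 10⁶ BTU = 51,400,000 BTU
Gas: input = 51,400,000 / 0.89 = 57,752,809 BTU = 577.5 therm → 577.5 × $1.39 = $802.76; + 6 × $21.64 standing = $932.60
Heat pump: 51,400,000 BTU / 3412 = 15,060 kWh heat; / 2.2 = 6,847 kWh in → × $0.201 = $1,376.35; + 6 × $11.59 standing = $1,445.89
Difference = |$932.60 − $1,445.89| = $513.28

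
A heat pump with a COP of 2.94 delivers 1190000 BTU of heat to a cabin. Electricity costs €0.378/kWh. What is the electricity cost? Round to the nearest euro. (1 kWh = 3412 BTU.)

Heat delivered = 1,190,000 BTU / 3412 = 348.8 kWh
Electrical input = 348.8 kWh / 2.94 = 118.6 kWh
Cost = 118.6 × €0.378/kWh = €44.84 ≈ €45

€45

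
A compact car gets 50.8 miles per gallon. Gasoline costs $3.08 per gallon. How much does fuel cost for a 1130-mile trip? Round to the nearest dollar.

$69

Fuel = 1130 mi / 50.8 mpg = 22.24 gal
Cost = 22.24 gal × $3.08/gal = $68.51 ≈ $69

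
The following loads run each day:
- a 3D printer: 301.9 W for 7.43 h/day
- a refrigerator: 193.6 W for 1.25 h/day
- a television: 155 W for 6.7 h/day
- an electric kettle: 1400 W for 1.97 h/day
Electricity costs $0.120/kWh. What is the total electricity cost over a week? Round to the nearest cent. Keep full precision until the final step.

$5.28

3D printer: 301.9 W × 7.43 h × 7 d = 15,702 Wh = 15.7 kWh
refrigerator: 193.6 W × 1.25 h × 7 d = 1,694 Wh = 1.694 kWh
television: 155 W × 6.7 h × 7 d = 7,270 Wh = 7.269 kWh
electric kettle: 1400 W × 1.97 h × 7 d = 19,306 Wh = 19.31 kWh
Total energy = 15.7 + 1.694 + 7.269 + 19.31 = 43.97 kWh
Cost = 43.97 kWh × $0.120 = $5.28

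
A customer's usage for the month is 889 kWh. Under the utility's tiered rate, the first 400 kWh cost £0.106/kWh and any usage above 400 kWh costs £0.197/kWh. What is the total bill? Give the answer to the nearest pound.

£139

First 400 kWh × £0.106 = £42.40
Remaining 489 kWh × £0.197 = £96.33
Total = £138.73 ≈ £139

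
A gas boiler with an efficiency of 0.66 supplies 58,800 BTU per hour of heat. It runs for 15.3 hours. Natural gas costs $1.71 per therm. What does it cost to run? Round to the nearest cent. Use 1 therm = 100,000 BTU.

$23.31

Heat delivered = 58,800 BTU/h × 15.3 h = 899,640 BTU
Gas input = 899,640 / 0.66 = 1,363,091 BTU
= 1,363,091 / 100,000 = 13.63 therm
Cost = 13.63 × $1.71/therm = $23.31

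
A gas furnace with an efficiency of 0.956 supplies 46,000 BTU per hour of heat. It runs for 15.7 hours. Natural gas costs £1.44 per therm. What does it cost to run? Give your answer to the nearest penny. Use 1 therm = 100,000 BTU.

Heat delivered = 46,000 BTU/h × 15.7 h = 722,200 BTU
Gas input = 722,200 / 0.956 = 755,439 BTU
= 755,439 / 100,000 = 7.554 therm
Cost = 7.554 × £1.44/therm = £10.88

£10.88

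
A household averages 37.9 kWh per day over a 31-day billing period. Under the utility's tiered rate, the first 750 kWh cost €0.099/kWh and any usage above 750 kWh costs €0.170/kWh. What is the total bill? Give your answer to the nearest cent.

€146.48

Usage = 37.9 kWh/day × 31 days = 1174.9 kWh
First 750 kWh × €0.099 = €74.25
Remaining 424.9 kWh × €0.170 = €72.23
Total = €146.48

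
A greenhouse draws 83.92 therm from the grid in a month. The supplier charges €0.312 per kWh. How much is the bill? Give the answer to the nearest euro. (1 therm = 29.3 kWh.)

83.92 therm × (29.3 kWh/therm) = 2,459 kWh
Cost = 2,459 kWh × €0.312/kWh = €767.16 ≈ €767

€767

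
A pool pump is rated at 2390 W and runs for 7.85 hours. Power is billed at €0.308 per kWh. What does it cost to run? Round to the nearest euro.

Energy = 2390 W × 7.85 h = 18,762 Wh = 18.76 kWh
Cost = 18.76 kWh × €0.308/kWh = €5.78 ≈ €6

€6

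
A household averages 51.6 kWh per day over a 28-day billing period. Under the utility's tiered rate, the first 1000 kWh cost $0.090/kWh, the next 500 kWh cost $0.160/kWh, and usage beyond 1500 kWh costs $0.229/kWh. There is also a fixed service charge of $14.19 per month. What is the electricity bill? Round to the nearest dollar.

$175

Usage = 51.6 kWh/day × 28 days = 1444.8 kWh
First 1000 kWh × $0.090 = $90.00
Next 444.8 kWh × $0.160 = $71.17
Remaining tier: 0 kWh (not reached)
Energy charge = $161.17; + service $14.19 = $175.36 ≈ $175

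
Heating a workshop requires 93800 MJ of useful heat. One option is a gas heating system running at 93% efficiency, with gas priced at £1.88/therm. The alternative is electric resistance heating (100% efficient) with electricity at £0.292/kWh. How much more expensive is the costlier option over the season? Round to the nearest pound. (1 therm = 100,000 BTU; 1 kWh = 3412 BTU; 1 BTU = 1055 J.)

Heat load = 93800 MJ = 93,800,000,000 J / 1055 = 88,909,953 BTU
Gas: input = 88,909,953 / 0.93 = 95,602,100 BTU = 956 therm → 956 × £1.88 = £1,797.32
Electric: 88,909,953 BTU / 3412 = 26,060 kWh → × £0.292 = £7,608.94
Difference = |£1,797.32 − £7,608.94| = £5,811.62 ≈ £5812

£5812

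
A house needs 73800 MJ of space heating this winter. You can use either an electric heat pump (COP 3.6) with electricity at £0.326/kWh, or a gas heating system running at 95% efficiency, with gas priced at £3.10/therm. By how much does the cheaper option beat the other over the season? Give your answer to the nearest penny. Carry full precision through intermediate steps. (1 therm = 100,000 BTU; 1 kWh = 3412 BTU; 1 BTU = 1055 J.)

£426.10

Heat load = 73800 MJ = 73,800,000,000 J / 1055 = 69,952,607 BTU
Gas: input = 69,952,607 / 0.95 = 73,634,323 BTU = 736.3 therm → 736.3 × £3.10 = £2,282.66
Heat pump: 69,952,607 BTU / 3412 = 20,500 kWh heat; / 3.6 = 5,695 kWh in → × £0.326 = £1,856.56
Difference = |£2,282.66 − £1,856.56| = £426.10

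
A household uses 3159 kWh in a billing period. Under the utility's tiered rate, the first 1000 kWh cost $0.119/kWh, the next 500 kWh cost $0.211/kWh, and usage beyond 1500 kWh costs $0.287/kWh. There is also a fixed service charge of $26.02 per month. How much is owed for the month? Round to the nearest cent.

First 1000 kWh × $0.119 = $119.00
Next 500 kWh × $0.211 = $105.50
Remaining 1659 kWh × $0.287 = $476.13
Energy charge = $700.63; + service $26.02 = $726.65

$726.65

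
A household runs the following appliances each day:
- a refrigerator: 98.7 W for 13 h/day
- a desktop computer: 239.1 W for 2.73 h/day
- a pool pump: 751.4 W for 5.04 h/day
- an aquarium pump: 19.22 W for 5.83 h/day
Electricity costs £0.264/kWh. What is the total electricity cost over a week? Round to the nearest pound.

£11

refrigerator: 98.7 W × 13 h × 7 d = 8,982 Wh = 8.982 kWh
desktop computer: 239.1 W × 2.73 h × 7 d = 4,569 Wh = 4.569 kWh
pool pump: 751.4 W × 5.04 h × 7 d = 26,509 Wh = 26.51 kWh
aquarium pump: 19.22 W × 5.83 h × 7 d = 784 Wh = 0.7844 kWh
Total energy = 8.982 + 4.569 + 26.51 + 0.7844 = 40.84 kWh
Cost = 40.84 kWh × £0.264 = £10.78 ≈ £11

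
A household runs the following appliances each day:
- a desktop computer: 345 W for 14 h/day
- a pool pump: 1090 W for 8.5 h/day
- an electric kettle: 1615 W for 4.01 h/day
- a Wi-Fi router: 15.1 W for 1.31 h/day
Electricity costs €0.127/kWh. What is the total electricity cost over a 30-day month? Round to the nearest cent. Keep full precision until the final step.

desktop computer: 345 W × 14 h × 30 d = 144,900 Wh = 144.9 kWh
pool pump: 1090 W × 8.5 h × 30 d = 277,950 Wh = 277.9 kWh
electric kettle: 1615 W × 4.01 h × 30 d = 194,284 Wh = 194.3 kWh
Wi-Fi router: 15.1 W × 1.31 h × 30 d = 593 Wh = 0.5934 kWh
Total energy = 144.9 + 277.9 + 194.3 + 0.5934 = 617.7 kWh
Cost = 617.7 kWh × €0.127 = €78.45

€78.45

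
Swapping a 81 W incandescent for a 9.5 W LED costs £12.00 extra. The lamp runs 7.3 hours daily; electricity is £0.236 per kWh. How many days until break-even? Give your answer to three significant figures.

Power saved = 81 − 9.5 = 71.5 W
Daily energy saved = 71.5 W × 7.3 h = 521.9 Wh = 0.52195 kWh
Daily savings = 0.52195 × £0.236 = £0.1232
Payback = £12.00 / £0.1232 per day = 97.42 days

97.4 days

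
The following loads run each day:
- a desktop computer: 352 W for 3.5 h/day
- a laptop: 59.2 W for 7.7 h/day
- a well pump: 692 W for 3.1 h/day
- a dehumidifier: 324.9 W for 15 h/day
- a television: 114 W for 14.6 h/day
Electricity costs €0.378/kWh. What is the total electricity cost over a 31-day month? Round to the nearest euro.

€122

desktop computer: 352 W × 3.5 h × 31 d = 38,192 Wh = 38.19 kWh
laptop: 59.2 W × 7.7 h × 31 d = 14,131 Wh = 14.13 kWh
well pump: 692 W × 3.1 h × 31 d = 66,501 Wh = 66.5 kWh
dehumidifier: 324.9 W × 15 h × 31 d = 151,078 Wh = 151.1 kWh
television: 114 W × 14.6 h × 31 d = 51,596 Wh = 51.6 kWh
Total energy = 38.19 + 14.13 + 66.5 + 151.1 + 51.6 = 321.5 kWh
Cost = 321.5 kWh × €0.378 = €121.53 ≈ €122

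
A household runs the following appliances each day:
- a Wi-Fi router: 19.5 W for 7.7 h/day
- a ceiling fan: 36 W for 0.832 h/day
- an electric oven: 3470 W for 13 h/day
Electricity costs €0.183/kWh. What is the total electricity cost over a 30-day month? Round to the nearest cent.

Wi-Fi router: 19.5 W × 7.7 h × 30 d = 4,504 Wh = 4.505 kWh
ceiling fan: 36 W × 0.832 h × 30 d = 899 Wh = 0.8986 kWh
electric oven: 3470 W × 13 h × 30 d = 1,353,300 Wh = 1,353 kWh
Total energy = 4.505 + 0.8986 + 1,353 = 1,359 kWh
Cost = 1,359 kWh × €0.183 = €248.64

€248.64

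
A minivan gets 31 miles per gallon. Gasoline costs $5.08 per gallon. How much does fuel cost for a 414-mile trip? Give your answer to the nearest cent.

$67.84

Fuel = 414 mi / 31 mpg = 13.35 gal
Cost = 13.35 gal × $5.08/gal = $67.84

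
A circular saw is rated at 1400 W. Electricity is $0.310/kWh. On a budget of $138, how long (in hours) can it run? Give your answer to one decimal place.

318.0 h

Energy budget = $138 / $0.310 per kWh = 445.2 kWh = 445,161 Wh
Runtime = 445,161 Wh / 1400 W = 318 h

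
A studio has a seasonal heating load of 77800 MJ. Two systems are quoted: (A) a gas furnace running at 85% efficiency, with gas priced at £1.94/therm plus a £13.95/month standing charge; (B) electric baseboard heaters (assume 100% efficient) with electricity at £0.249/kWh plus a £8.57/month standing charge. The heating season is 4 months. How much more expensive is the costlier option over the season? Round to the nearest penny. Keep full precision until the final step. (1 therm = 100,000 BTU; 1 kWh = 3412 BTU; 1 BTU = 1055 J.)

£3677.05

Heat load = 77800 MJ = 77,800,000,000 J / 1055 = 73,744,076 BTU
Gas: input = 73,744,076 / 0.85 = 86,757,736 BTU = 867.6 therm → 867.6 × £1.94 = £1,683.10; + 4 × £13.95 standing = £1,738.90
Electric: 73,744,076 BTU / 3412 = 21,610 kWh → × £0.249 = £5,381.67; + 4 × £8.57 standing = £5,415.95
Difference = |£1,738.90 − £5,415.95| = £3,677.05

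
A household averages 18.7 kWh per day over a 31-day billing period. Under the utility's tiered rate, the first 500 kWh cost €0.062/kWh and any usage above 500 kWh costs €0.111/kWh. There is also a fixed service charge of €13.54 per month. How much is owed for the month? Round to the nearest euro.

Usage = 18.7 kWh/day × 31 days = 579.7 kWh
First 500 kWh × €0.062 = €31.00
Remaining 79.7 kWh × €0.111 = €8.85
Energy charge = €39.85; + service €13.54 = €53.39 ≈ €53

€53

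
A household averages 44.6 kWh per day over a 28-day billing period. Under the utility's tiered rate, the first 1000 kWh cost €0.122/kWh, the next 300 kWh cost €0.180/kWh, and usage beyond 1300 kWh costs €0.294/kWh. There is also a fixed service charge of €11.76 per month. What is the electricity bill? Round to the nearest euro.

Usage = 44.6 kWh/day × 28 days = 1248.8 kWh
First 1000 kWh × €0.122 = €122.00
Next 248.8 kWh × €0.180 = €44.78
Remaining tier: 0 kWh (not reached)
Energy charge = €166.78; + service €11.76 = €178.54 ≈ €179

€179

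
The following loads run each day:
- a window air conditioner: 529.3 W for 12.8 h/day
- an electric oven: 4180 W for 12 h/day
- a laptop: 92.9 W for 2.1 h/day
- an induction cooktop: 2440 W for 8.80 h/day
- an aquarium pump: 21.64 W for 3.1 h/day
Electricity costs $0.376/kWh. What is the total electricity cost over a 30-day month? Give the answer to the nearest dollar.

$887

window air conditioner: 529.3 W × 12.8 h × 30 d = 203,251 Wh = 203.3 kWh
electric oven: 4180 W × 12 h × 30 d = 1,504,800 Wh = 1,505 kWh
laptop: 92.9 W × 2.1 h × 30 d = 5,853 Wh = 5.853 kWh
induction cooktop: 2440 W × 8.80 h × 30 d = 644,160 Wh = 644.2 kWh
aquarium pump: 21.64 W × 3.1 h × 30 d = 2,013 Wh = 2.013 kWh
Total energy = 203.3 + 1,505 + 5.853 + 644.2 + 2.013 = 2,360 kWh
Cost = 2,360 kWh × $0.376 = $887.39 ≈ $887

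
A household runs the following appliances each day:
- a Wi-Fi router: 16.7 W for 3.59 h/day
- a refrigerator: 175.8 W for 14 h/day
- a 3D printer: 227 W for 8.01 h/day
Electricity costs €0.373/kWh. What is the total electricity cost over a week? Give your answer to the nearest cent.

€11.33

Wi-Fi router: 16.7 W × 3.59 h × 7 d = 420 Wh = 0.4197 kWh
refrigerator: 175.8 W × 14 h × 7 d = 17,228 Wh = 17.23 kWh
3D printer: 227 W × 8.01 h × 7 d = 12,728 Wh = 12.73 kWh
Total energy = 0.4197 + 17.23 + 12.73 = 30.38 kWh
Cost = 30.38 kWh × €0.373 = €11.33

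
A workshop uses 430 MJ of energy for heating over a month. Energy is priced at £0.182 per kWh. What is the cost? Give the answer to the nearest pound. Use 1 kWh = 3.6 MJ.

430 MJ × (0.27778 kWh/MJ) = 119.4 kWh
Cost = 119.4 kWh × £0.182/kWh = £21.74 ≈ £22

£22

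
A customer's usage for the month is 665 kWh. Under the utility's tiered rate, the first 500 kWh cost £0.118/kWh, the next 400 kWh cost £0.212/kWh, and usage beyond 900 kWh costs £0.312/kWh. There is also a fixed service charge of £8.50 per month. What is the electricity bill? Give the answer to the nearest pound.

First 500 kWh × £0.118 = £59.00
Next 165 kWh × £0.212 = £34.98
Remaining tier: 0 kWh (not reached)
Energy charge = £93.98; + service £8.50 = £102.48 ≈ £102

£102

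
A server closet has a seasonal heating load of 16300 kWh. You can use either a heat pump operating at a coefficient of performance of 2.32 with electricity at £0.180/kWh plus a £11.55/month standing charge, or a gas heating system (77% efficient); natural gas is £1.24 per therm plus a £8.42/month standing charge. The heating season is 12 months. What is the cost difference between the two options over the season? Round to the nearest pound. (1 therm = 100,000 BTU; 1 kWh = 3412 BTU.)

Heat load = 16300 kWh × 3412 = 55,615,600 BTU
Gas: input = 55,615,600 / 0.77 = 72,228,052 BTU = 722.3 therm → 722.3 × £1.24 = £895.63; + 12 × £8.42 standing = £996.67
Heat pump: 55,615,600 BTU / 3412 = 16,300 kWh heat; / 2.32 = 7,026 kWh in → × £0.180 = £1,264.66; + 12 × £11.55 standing = £1,403.26
Difference = |£996.67 − £1,403.26| = £406.59 ≈ £407

£407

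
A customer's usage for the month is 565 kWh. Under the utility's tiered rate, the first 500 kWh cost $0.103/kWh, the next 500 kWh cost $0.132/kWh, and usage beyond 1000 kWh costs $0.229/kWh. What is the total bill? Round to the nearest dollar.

$60

First 500 kWh × $0.103 = $51.50
Next 65 kWh × $0.132 = $8.58
Remaining tier: 0 kWh (not reached)
Total = $60.08 ≈ $60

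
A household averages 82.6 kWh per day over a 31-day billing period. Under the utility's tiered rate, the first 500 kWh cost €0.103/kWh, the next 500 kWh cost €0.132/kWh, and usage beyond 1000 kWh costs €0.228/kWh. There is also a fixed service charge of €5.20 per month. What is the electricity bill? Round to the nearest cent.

€478.52

Usage = 82.6 kWh/day × 31 days = 2560.6 kWh
First 500 kWh × €0.103 = €51.50
Next 500 kWh × €0.132 = €66.00
Remaining 1560.6 kWh × €0.228 = €355.82
Energy charge = €473.32; + service €5.20 = €478.52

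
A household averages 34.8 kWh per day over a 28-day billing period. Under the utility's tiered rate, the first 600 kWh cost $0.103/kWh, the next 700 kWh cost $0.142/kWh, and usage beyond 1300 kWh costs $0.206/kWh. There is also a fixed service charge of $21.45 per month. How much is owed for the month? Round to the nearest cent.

$136.41

Usage = 34.8 kWh/day × 28 days = 974.4 kWh
First 600 kWh × $0.103 = $61.80
Next 374.4 kWh × $0.142 = $53.16
Remaining tier: 0 kWh (not reached)
Energy charge = $114.96; + service $21.45 = $136.41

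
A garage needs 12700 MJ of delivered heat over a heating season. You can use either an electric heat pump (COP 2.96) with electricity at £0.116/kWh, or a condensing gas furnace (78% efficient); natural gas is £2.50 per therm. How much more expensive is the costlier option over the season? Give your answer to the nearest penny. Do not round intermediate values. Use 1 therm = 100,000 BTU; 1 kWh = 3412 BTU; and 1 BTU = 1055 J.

£247.57

Heat load = 12700 MJ = 12,700,000,000 J / 1055 = 12,037,915 BTU
Gas: input = 12,037,915 / 0.78 = 15,433,224 BTU = 154.3 therm → 154.3 × £2.50 = £385.83
Heat pump: 12,037,915 BTU / 3412 = 3,528 kWh heat; / 2.96 = 1,192 kWh in → × £0.116 = £138.26
Difference = |£385.83 − £138.26| = £247.57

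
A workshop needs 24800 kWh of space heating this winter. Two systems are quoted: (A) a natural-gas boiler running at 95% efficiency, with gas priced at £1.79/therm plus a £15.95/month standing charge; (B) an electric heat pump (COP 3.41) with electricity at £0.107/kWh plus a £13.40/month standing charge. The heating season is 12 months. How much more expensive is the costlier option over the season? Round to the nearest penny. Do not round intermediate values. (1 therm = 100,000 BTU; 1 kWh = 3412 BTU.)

£846.79

Heat load = 24800 kWh × 3412 = 84,617,600 BTU
Gas: input = 84,617,600 / 0.95 = 89,071,158 BTU = 890.7 therm → 890.7 × £1.79 = £1,594.37; + 12 × £15.95 standing = £1,785.77
Heat pump: 84,617,600 BTU / 3412 = 24,800 kWh heat; / 3.41 = 7,273 kWh in → × £0.107 = £778.18; + 12 × £13.40 standing = £938.98
Difference = |£1,785.77 − £938.98| = £846.79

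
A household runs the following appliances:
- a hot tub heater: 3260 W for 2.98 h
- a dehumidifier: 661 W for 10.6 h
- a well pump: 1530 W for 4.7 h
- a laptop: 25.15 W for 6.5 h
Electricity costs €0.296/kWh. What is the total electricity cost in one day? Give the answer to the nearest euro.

€7

hot tub heater: 3260 W × 2.98 h = 9,715 Wh = 9.715 kWh
dehumidifier: 661 W × 10.6 h = 7,007 Wh = 7.007 kWh
well pump: 1530 W × 4.7 h = 7,191 Wh = 7.191 kWh
laptop: 25.15 W × 6.5 h = 163 Wh = 0.1635 kWh
Total energy = 9.715 + 7.007 + 7.191 + 0.1635 = 24.08 kWh
Cost = 24.08 kWh × €0.296 = €7.13 ≈ €7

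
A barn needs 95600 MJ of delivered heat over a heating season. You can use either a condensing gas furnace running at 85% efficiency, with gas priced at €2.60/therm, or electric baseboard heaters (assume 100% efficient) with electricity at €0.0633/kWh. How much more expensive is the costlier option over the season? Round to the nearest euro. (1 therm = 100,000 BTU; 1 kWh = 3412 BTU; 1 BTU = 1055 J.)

€1091

Heat load = 95600 MJ = 95,600,000,000 J / 1055 = 90,616,114 BTU
Gas: input = 90,616,114 / 0.85 = 106,607,193 BTU = 1,066 therm → 1,066 × €2.60 = €2,771.79
Electric: 90,616,114 BTU / 3412 = 26,560 kWh → × €0.0633 = €1,681.13
Difference = |€2,771.79 − €1,681.13| = €1,090.66 ≈ €1091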